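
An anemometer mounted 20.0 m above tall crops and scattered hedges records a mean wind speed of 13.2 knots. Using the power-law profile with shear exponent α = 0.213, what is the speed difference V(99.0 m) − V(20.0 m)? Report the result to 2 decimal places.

5.36 knots

Power law: V₂ = V₁ · (z₂/z₁)^α = 13.2 × (4.9500)^0.213 = 18.5577 knots
ΔV = 18.5577 − 13.2 = 5.3577 knots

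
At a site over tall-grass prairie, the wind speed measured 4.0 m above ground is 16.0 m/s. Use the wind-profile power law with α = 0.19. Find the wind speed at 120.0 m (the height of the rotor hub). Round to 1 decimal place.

Power-law profile: V₂ = V₁ · (z₂/z₁)^α
V₂ = 16.0 × (120.0/4.0)^0.19 = 16.0 × (30.0000)^0.19
    = 16.0 × 1.9083 = 30.5332 m/s

30.5 m/s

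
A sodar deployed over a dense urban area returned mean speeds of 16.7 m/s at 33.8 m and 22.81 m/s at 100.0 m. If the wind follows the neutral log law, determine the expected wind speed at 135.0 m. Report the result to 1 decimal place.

24.5 m/s

Log law: V ∝ ln(z/z₀). From the pair, with r = V₁/V₂ = 0.73214,
ln z₀ = (ln z₁ − r·ln z₂)/(1 − r) = (3.5205 − 0.73214×4.6052)/0.26786 = 0.5557 → z₀ = 1.743 m
V₃ = V₁ · ln(z₃/z₀)/ln(z₁/z₀) = 16.7 × 4.3496/2.9648 = 24.5004 m/s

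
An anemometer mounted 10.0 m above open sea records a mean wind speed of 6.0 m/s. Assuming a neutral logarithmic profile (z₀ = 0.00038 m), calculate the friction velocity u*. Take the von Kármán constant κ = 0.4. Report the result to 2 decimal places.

u* ≈ 0.24 m/s

Log law: V(z) = (u*/κ) · ln(z/z₀) ⇒ u* = κ · V / ln(z/z₀)
u* = 0.4 × 6.0 / ln(10.0/0.00038) = 0.4 × 6.0 / 10.1779
   = 2.4000 / 10.1779 = 0.2358 m/s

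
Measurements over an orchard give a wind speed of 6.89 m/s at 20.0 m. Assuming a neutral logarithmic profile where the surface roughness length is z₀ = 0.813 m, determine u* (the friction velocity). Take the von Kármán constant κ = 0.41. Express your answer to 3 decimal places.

Log law: V(z) = (u*/κ) · ln(z/z₀) ⇒ u* = κ · V / ln(z/z₀)
u* = 0.41 × 6.89 / ln(20.0/0.813) = 0.41 × 6.89 / 3.2028
   = 2.8249 / 3.2028 = 0.8820 m/s

u* ≈ 0.882 m/s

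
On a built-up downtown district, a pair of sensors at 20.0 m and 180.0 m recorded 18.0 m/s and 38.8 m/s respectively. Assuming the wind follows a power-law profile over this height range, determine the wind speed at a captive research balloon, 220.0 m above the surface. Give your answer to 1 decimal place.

First find α: α = ln(V₂/V₁)/ln(z₂/z₁) = ln(38.8/18.0)/ln(180.0/20.0) = 0.76805/2.19722 = 0.3496
Extrapolate from 180.0 m to 220.0 m: V₃ = 38.8 × (220.0/180.0)^0.3496 = 38.8 × 1.0727 = 41.6194 m/s

41.6 m/s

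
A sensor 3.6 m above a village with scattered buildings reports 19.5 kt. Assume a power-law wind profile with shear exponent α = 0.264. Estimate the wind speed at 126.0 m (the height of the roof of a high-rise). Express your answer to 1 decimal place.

Power-law profile: V₂ = V₁ · (z₂/z₁)^α
V₂ = 19.5 × (126.0/3.6)^0.264 = 19.5 × (35.0000)^0.264
    = 19.5 × 2.5564 = 49.8504 kt

49.9 kt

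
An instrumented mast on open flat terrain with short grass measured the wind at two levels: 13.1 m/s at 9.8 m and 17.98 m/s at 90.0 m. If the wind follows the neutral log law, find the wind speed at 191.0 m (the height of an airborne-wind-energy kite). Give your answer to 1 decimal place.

19.6 m/s

Log law: V ∝ ln(z/z₀). From the pair, with r = V₁/V₂ = 0.72859,
ln z₀ = (ln z₁ − r·ln z₂)/(1 − r) = (2.2824 − 0.72859×4.4998)/0.27141 = -3.6701 → z₀ = 0.02547 m
V₃ = V₁ · ln(z₃/z₀)/ln(z₁/z₀) = 13.1 × 8.9224/5.9525 = 19.6360 m/s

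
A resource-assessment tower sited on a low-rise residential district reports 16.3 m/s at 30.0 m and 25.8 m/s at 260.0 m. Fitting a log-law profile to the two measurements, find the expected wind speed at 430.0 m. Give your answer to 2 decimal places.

Log law: V ∝ ln(z/z₀). From the pair, with r = V₁/V₂ = 0.63178,
ln z₀ = (ln z₁ − r·ln z₂)/(1 − r) = (3.4012 − 0.63178×5.5607)/0.36822 = -0.3040 → z₀ = 0.7378 m
V₃ = V₁ · ln(z₃/z₀)/ln(z₁/z₀) = 16.3 × 6.3678/3.7052 = 28.0133 m/s

28.01 m/s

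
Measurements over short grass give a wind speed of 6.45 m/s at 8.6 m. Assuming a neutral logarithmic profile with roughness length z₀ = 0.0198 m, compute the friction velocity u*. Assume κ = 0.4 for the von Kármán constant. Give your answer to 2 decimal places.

Log law: V(z) = (u*/κ) · ln(z/z₀) ⇒ u* = κ · V / ln(z/z₀)
u* = 0.4 × 6.45 / ln(8.6/0.0198) = 0.4 × 6.45 / 6.0738
   = 2.5800 / 6.0738 = 0.4248 m/s

u* ≈ 0.42 m/s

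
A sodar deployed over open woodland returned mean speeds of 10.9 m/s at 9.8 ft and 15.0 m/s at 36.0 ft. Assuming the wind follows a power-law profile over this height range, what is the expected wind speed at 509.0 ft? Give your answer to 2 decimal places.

28.73 m/s

First find α: α = ln(V₂/V₁)/ln(z₂/z₁) = ln(15.0/10.9)/ln(36.0/9.8) = 0.31929/1.30114 = 0.2454
Extrapolate from 36.0 ft to 509.0 ft: V₃ = 15.0 × (509.0/36.0)^0.2454 = 15.0 × 1.9156 = 28.7338 m/s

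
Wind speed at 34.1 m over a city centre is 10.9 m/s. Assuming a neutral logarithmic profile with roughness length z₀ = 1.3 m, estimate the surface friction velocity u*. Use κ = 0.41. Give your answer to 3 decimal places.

Log law: V(z) = (u*/κ) · ln(z/z₀) ⇒ u* = κ · V / ln(z/z₀)
u* = 0.41 × 10.9 / ln(34.1/1.3) = 0.41 × 10.9 / 3.2669
   = 4.4690 / 3.2669 = 1.3679 m/s

u* ≈ 1.368 m/s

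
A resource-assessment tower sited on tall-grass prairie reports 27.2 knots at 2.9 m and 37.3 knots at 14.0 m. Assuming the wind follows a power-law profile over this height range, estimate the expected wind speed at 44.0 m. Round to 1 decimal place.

First find α: α = ln(V₂/V₁)/ln(z₂/z₁) = ln(37.3/27.2)/ln(14.0/2.9) = 0.31578/1.57435 = 0.2006
Extrapolate from 14.0 m to 44.0 m: V₃ = 37.3 × (44.0/14.0)^0.2006 = 37.3 × 1.2582 = 46.9311 knots

46.9 knots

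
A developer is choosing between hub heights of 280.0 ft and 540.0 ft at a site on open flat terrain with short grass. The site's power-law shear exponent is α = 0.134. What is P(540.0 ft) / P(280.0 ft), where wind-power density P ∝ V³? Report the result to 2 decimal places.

Speed ratio: V_B/V_A = (z_B/z_A)^α = (540.0/280.0)^0.134 = (1.9286)^0.134 = 1.09200
Power-density ratio: P_B/P_A = (V_B/V_A)³ = (1.09200)³ = 1.30216

1.30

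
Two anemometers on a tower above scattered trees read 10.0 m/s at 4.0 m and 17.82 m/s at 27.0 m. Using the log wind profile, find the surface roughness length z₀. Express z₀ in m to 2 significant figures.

z₀ ≈ 0.35 m

Log law: V(z) ∝ ln(z/z₀). With r = V₁/V₂ = 10.0/17.82 = 0.56117,
r · ln(z₂/z₀) = ln(z₁/z₀) ⇒ ln z₀ = (ln z₁ − r·ln z₂)/(1 − r)
ln z₀ = (1.38629 − 0.56117×3.29584) / 0.43883 = -1.0556
z₀ = exp(-1.0556) = 0.3480 m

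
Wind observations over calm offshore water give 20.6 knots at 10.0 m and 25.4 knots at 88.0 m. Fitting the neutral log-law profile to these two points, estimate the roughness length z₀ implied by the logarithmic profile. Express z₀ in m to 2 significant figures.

Log law: V(z) ∝ ln(z/z₀). With r = V₁/V₂ = 20.6/25.4 = 0.81102,
r · ln(z₂/z₀) = ln(z₁/z₀) ⇒ ln z₀ = (ln z₁ − r·ln z₂)/(1 − r)
ln z₀ = (2.30259 − 0.81102×4.47734) / 0.18898 = -7.0307
z₀ = exp(-7.0307) = 0.0008843 m

z₀ ≈ 0.00088 m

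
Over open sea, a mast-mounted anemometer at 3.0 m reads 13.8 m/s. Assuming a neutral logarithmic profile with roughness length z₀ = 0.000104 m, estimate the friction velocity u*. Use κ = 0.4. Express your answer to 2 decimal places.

Log law: V(z) = (u*/κ) · ln(z/z₀) ⇒ u* = κ · V / ln(z/z₀)
u* = 0.4 × 13.8 / ln(3.0/0.000104) = 0.4 × 13.8 / 10.2697
   = 5.5200 / 10.2697 = 0.5375 m/s

u* ≈ 0.54 m/s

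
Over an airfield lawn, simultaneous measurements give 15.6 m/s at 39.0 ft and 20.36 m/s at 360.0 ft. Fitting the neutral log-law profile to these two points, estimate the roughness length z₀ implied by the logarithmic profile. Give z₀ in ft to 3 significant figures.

z₀ ≈ 0.0268 ft

Log law: V(z) ∝ ln(z/z₀). With r = V₁/V₂ = 15.6/20.36 = 0.76621,
r · ln(z₂/z₀) = ln(z₁/z₀) ⇒ ln z₀ = (ln z₁ − r·ln z₂)/(1 − r)
ln z₀ = (3.66356 − 0.76621×5.88610) / 0.23379 = -3.6204
z₀ = exp(-3.6204) = 0.02677 ft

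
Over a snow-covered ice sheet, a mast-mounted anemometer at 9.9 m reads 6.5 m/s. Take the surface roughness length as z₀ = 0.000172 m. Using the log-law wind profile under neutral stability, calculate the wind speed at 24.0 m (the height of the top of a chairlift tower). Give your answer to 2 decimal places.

Log law: V(z) ∝ ln(z/z₀), so V₂/V₁ = ln(z₂/z₀) / ln(z₁/z₀).
ln(24.0/0.000172) = 11.8461, ln(9.9/0.000172) = 10.9606
V₂ = 6.5 × 11.8461/10.9606 = 6.5 × 1.0808 = 7.0251 m/s

7.03 m/s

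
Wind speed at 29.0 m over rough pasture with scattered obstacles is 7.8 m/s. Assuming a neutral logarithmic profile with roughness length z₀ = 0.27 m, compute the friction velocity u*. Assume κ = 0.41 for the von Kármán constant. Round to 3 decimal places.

u* ≈ 0.684 m/s

Log law: V(z) = (u*/κ) · ln(z/z₀) ⇒ u* = κ · V / ln(z/z₀)
u* = 0.41 × 7.8 / ln(29.0/0.27) = 0.41 × 7.8 / 4.6766
   = 3.1980 / 4.6766 = 0.6838 m/s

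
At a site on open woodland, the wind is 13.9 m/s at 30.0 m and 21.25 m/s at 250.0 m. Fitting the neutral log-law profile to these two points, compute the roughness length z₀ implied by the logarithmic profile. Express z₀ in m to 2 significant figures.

z₀ ≈ 0.54 m

Log law: V(z) ∝ ln(z/z₀). With r = V₁/V₂ = 13.9/21.25 = 0.65412,
r · ln(z₂/z₀) = ln(z₁/z₀) ⇒ ln z₀ = (ln z₁ − r·ln z₂)/(1 − r)
ln z₀ = (3.40120 − 0.65412×5.52146) / 0.34588 = -0.6086
z₀ = exp(-0.6086) = 0.5441 m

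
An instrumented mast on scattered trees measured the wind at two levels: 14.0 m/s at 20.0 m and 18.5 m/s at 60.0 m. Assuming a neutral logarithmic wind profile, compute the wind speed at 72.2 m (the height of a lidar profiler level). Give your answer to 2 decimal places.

Log law: V ∝ ln(z/z₀). From the pair, with r = V₁/V₂ = 0.75676,
ln z₀ = (ln z₁ − r·ln z₂)/(1 − r) = (2.9957 − 0.75676×4.0943)/0.24324 = -0.4222 → z₀ = 0.6556 m
V₃ = V₁ · ln(z₃/z₀)/ln(z₁/z₀) = 14.0 × 4.7016/3.4179 = 19.2582 m/s

19.26 m/s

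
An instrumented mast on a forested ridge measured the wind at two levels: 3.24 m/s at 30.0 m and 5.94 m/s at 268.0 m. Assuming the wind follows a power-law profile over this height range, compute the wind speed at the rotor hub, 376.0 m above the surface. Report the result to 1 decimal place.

First find α: α = ln(V₂/V₁)/ln(z₂/z₁) = ln(5.94/3.24)/ln(268.0/30.0) = 0.60614/2.18979 = 0.2768
Extrapolate from 268.0 m to 376.0 m: V₃ = 5.94 × (376.0/268.0)^0.2768 = 5.94 × 1.0983 = 6.5237 m/s

6.5 m/s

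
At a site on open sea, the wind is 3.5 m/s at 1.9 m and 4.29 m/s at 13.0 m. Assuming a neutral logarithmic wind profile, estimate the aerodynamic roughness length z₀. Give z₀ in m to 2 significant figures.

Log law: V(z) ∝ ln(z/z₀). With r = V₁/V₂ = 3.5/4.29 = 0.81585,
r · ln(z₂/z₀) = ln(z₁/z₀) ⇒ ln z₀ = (ln z₁ − r·ln z₂)/(1 − r)
ln z₀ = (0.64185 − 0.81585×2.56495) / 0.18415 = -7.8782
z₀ = exp(-7.8782) = 0.0003789 m

z₀ ≈ 0.00038 m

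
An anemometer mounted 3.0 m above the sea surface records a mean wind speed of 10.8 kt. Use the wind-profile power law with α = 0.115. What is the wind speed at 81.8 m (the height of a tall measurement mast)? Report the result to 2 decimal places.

Power-law profile: V₂ = V₁ · (z₂/z₁)^α
V₂ = 10.8 × (81.8/3.0)^0.115 = 10.8 × (27.2667)^0.115
    = 10.8 × 1.4625 = 15.7951 kt

15.80 kt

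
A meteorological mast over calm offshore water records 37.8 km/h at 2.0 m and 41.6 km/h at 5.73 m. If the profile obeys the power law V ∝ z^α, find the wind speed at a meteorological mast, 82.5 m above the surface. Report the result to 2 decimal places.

First find α: α = ln(V₂/V₁)/ln(z₂/z₁) = ln(41.6/37.8)/ln(5.73/2.0) = 0.09579/1.05257 = 0.0910
Extrapolate from 5.73 m to 82.5 m: V₃ = 41.6 × (82.5/5.73)^0.0910 = 41.6 × 1.2747 = 53.0282 km/h

53.03 km/h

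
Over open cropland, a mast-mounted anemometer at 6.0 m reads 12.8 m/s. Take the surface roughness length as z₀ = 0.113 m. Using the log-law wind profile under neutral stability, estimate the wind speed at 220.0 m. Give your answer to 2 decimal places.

Log law: V(z) ∝ ln(z/z₀), so V₂/V₁ = ln(z₂/z₀) / ln(z₁/z₀).
ln(220.0/0.113) = 7.5740, ln(6.0/0.113) = 3.9721
V₂ = 12.8 × 7.5740/3.9721 = 12.8 × 1.9068 = 24.4069 m/s

24.41 m/s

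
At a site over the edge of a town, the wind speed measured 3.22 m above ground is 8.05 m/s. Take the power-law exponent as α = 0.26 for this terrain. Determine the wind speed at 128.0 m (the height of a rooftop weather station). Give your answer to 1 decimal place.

21.0 m/s

Power-law profile: V₂ = V₁ · (z₂/z₁)^α
V₂ = 8.05 × (128.0/3.22)^0.26 = 8.05 × (39.7516)^0.26
    = 8.05 × 2.6051 = 20.9714 m/s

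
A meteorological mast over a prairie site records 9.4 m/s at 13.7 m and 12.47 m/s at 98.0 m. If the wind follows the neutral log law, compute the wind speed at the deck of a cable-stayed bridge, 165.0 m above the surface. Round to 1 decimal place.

Log law: V ∝ ln(z/z₀). From the pair, with r = V₁/V₂ = 0.75381,
ln z₀ = (ln z₁ − r·ln z₂)/(1 − r) = (2.6174 − 0.75381×4.5850)/0.24619 = -3.4071 → z₀ = 0.03314 m
V₃ = V₁ · ln(z₃/z₀)/ln(z₁/z₀) = 9.4 × 8.5130/6.0245 = 13.2829 m/s

13.3 m/s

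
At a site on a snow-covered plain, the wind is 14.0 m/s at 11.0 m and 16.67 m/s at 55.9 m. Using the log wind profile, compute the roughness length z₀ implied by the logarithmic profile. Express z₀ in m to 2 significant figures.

Log law: V(z) ∝ ln(z/z₀). With r = V₁/V₂ = 14.0/16.67 = 0.83983,
r · ln(z₂/z₀) = ln(z₁/z₀) ⇒ ln z₀ = (ln z₁ − r·ln z₂)/(1 − r)
ln z₀ = (2.39790 − 0.83983×4.02356) / 0.16017 = -6.1262
z₀ = exp(-6.1262) = 0.002185 m

z₀ ≈ 0.0022 m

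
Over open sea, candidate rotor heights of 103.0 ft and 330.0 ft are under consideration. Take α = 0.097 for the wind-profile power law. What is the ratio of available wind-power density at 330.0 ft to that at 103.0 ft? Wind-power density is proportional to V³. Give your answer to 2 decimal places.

Speed ratio: V_B/V_A = (z_B/z_A)^α = (330.0/103.0)^0.097 = (3.2039)^0.097 = 1.11957
Power-density ratio: P_B/P_A = (V_B/V_A)³ = (1.11957)³ = 1.40330

1.40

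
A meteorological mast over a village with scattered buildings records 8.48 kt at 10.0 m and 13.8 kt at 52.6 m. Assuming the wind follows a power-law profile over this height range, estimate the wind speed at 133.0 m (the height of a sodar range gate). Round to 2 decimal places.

First find α: α = ln(V₂/V₁)/ln(z₂/z₁) = ln(13.8/8.48)/ln(52.6/10.0) = 0.48696/1.66013 = 0.2933
Extrapolate from 52.6 m to 133.0 m: V₃ = 13.8 × (133.0/52.6)^0.2933 = 13.8 × 1.3127 = 18.1155 kt

18.12 kt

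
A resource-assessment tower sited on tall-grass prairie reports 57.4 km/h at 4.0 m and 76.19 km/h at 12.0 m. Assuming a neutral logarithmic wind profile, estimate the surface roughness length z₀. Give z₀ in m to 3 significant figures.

Log law: V(z) ∝ ln(z/z₀). With r = V₁/V₂ = 57.4/76.19 = 0.75338,
r · ln(z₂/z₀) = ln(z₁/z₀) ⇒ ln z₀ = (ln z₁ − r·ln z₂)/(1 − r)
ln z₀ = (1.38629 − 0.75338×2.48491) / 0.24662 = -1.9698
z₀ = exp(-1.9698) = 0.1395 m

z₀ ≈ 0.139 m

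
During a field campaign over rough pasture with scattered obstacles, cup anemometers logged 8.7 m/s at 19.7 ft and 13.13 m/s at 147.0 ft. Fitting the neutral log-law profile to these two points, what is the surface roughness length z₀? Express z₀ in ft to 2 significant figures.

z₀ ≈ 0.38 ft

Log law: V(z) ∝ ln(z/z₀). With r = V₁/V₂ = 8.7/13.13 = 0.66260,
r · ln(z₂/z₀) = ln(z₁/z₀) ⇒ ln z₀ = (ln z₁ − r·ln z₂)/(1 − r)
ln z₀ = (2.98062 − 0.66260×4.99043) / 0.33740 = -0.9664
z₀ = exp(-0.9664) = 0.3804 ft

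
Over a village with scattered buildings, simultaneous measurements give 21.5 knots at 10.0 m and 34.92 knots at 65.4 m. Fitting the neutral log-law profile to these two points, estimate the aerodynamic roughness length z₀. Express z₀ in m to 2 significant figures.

z₀ ≈ 0.49 m

Log law: V(z) ∝ ln(z/z₀). With r = V₁/V₂ = 21.5/34.92 = 0.61569,
r · ln(z₂/z₀) = ln(z₁/z₀) ⇒ ln z₀ = (ln z₁ − r·ln z₂)/(1 − r)
ln z₀ = (2.30259 − 0.61569×4.18052) / 0.38431 = -0.7060
z₀ = exp(-0.7060) = 0.4936 m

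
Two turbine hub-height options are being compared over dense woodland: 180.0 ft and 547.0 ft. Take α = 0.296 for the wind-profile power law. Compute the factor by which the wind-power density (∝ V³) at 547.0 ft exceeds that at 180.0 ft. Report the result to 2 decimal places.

Speed ratio: V_B/V_A = (z_B/z_A)^α = (547.0/180.0)^0.296 = (3.0389)^0.296 = 1.38958
Power-density ratio: P_B/P_A = (V_B/V_A)³ = (1.38958)³ = 2.68319

2.68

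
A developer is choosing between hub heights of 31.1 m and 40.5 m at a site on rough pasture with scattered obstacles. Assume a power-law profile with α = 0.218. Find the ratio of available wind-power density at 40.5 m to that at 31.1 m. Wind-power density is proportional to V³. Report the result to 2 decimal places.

Speed ratio: V_B/V_A = (z_B/z_A)^α = (40.5/31.1)^0.218 = (1.3023)^0.218 = 1.05926
Power-density ratio: P_B/P_A = (V_B/V_A)³ = (1.05926)³ = 1.18853

1.19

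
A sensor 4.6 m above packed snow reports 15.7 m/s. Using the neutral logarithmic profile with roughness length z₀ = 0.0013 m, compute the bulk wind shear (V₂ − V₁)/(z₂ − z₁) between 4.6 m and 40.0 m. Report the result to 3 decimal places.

Log law: V₂ = V₁ · ln(z₂/z₀)/ln(z₁/z₀) = 15.7 × 10.3343/8.1714 = 19.8555 m/s
ΔV/Δz = (19.8555 − 15.7)/(40.0 − 4.6) = 4.1555/35.4000 = 0.11739 m/s/m

0.117 m/s/m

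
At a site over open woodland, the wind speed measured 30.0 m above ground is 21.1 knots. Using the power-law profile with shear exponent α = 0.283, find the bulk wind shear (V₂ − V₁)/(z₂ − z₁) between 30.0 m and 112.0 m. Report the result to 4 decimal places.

0.1163 knots/m

Power law: V₂ = V₁ · (z₂/z₁)^α = 21.1 × (3.7333)^0.283 = 30.6327 knots
ΔV/Δz = (30.6327 − 21.1)/(112.0 − 30.0) = 9.5327/82.0000 = 0.11625 knots/m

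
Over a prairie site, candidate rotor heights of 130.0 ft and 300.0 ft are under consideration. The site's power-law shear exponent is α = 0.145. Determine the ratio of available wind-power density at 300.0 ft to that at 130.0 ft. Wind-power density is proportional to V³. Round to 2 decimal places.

1.44

Speed ratio: V_B/V_A = (z_B/z_A)^α = (300.0/130.0)^0.145 = (2.3077)^0.145 = 1.12891
Power-density ratio: P_B/P_A = (V_B/V_A)³ = (1.12891)³ = 1.43874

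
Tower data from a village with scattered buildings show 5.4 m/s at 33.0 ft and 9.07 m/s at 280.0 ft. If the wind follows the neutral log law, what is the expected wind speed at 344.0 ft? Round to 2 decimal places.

Log law: V ∝ ln(z/z₀). From the pair, with r = V₁/V₂ = 0.59537,
ln z₀ = (ln z₁ − r·ln z₂)/(1 − r) = (3.4965 − 0.59537×5.6348)/0.40463 = 0.3503 → z₀ = 1.419 ft
V₃ = V₁ · ln(z₃/z₀)/ln(z₁/z₀) = 5.4 × 5.4904/3.1462 = 9.4233 m/s

9.42 m/s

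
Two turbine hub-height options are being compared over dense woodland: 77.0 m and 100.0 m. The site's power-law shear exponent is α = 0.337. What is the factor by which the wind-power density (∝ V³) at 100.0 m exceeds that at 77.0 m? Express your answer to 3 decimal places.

1.302

Speed ratio: V_B/V_A = (z_B/z_A)^α = (100.0/77.0)^0.337 = (1.2987)^0.337 = 1.09208
Power-density ratio: P_B/P_A = (V_B/V_A)³ = (1.09208)³ = 1.30244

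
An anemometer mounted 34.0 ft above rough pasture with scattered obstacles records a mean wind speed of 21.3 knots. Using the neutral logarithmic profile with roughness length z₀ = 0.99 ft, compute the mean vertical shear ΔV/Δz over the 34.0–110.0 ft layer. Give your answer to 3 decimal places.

0.093 knots/ft

Log law: V₂ = V₁ · ln(z₂/z₀)/ln(z₁/z₀) = 21.3 × 4.7105/3.5364 = 28.3718 knots
ΔV/Δz = (28.3718 − 21.3)/(110.0 − 34.0) = 7.0718/76.0000 = 0.09305 knots/ft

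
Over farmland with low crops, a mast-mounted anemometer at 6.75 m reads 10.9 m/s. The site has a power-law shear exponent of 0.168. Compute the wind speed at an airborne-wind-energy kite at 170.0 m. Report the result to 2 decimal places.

18.74 m/s

Power-law profile: V₂ = V₁ · (z₂/z₁)^α
V₂ = 10.9 × (170.0/6.75)^0.168 = 10.9 × (25.1852)^0.168
    = 10.9 × 1.7195 = 18.7421 m/s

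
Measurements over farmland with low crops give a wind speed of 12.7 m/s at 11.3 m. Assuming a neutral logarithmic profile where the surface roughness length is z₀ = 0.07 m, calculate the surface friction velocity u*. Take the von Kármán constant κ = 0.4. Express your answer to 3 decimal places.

Log law: V(z) = (u*/κ) · ln(z/z₀) ⇒ u* = κ · V / ln(z/z₀)
u* = 0.4 × 12.7 / ln(11.3/0.07) = 0.4 × 12.7 / 5.0841
   = 5.0800 / 5.0841 = 0.9992 m/s

u* ≈ 0.999 m/s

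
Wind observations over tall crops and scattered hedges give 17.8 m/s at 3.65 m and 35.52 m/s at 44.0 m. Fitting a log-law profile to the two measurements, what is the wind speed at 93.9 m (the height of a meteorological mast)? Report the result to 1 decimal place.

40.9 m/s

Log law: V ∝ ln(z/z₀). From the pair, with r = V₁/V₂ = 0.50113,
ln z₀ = (ln z₁ − r·ln z₂)/(1 − r) = (1.2947 − 0.50113×3.7842)/0.49887 = -1.2060 → z₀ = 0.2994 m
V₃ = V₁ · ln(z₃/z₀)/ln(z₁/z₀) = 17.8 × 5.7482/2.5007 = 40.9157 m/s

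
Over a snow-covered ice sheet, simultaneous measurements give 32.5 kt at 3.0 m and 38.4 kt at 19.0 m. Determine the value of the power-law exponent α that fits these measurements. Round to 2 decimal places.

Power law: V₂/V₁ = (z₂/z₁)^α ⇒ α = ln(V₂/V₁) / ln(z₂/z₁)
α = ln(38.4/32.5) / ln(19.0/3.0) = ln(1.1815) / ln(6.3333)
  = 0.16682 / 1.84583 = 0.09038

α ≈ 0.09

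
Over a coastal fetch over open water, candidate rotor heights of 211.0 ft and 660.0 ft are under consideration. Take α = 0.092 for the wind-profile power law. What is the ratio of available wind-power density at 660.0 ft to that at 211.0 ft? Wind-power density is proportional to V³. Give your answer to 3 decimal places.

Speed ratio: V_B/V_A = (z_B/z_A)^α = (660.0/211.0)^0.092 = (3.1280)^0.092 = 1.11062
Power-density ratio: P_B/P_A = (V_B/V_A)³ = (1.11062)³ = 1.36991

1.370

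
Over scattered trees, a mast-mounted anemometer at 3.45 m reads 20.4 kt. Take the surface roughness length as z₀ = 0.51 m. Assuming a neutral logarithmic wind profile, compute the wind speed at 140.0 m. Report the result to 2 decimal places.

Log law: V(z) ∝ ln(z/z₀), so V₂/V₁ = ln(z₂/z₀) / ln(z₁/z₀).
ln(140.0/0.51) = 5.6150, ln(3.45/0.51) = 1.9117
V₂ = 20.4 × 5.6150/1.9117 = 20.4 × 2.9371 = 59.9177 kt

59.92 kt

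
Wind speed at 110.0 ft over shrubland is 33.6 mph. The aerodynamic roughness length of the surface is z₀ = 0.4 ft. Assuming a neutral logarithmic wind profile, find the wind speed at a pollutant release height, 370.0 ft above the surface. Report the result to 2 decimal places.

Log law: V(z) ∝ ln(z/z₀), so V₂/V₁ = ln(z₂/z₀) / ln(z₁/z₀).
ln(370.0/0.4) = 6.8298, ln(110.0/0.4) = 5.6168
V₂ = 33.6 × 6.8298/5.6168 = 33.6 × 1.2160 = 40.8564 mph

40.86 mph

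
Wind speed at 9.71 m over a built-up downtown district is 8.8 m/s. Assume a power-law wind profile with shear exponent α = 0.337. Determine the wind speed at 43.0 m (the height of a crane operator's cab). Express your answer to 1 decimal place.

14.5 m/s

Power-law profile: V₂ = V₁ · (z₂/z₁)^α
V₂ = 8.8 × (43.0/9.71)^0.337 = 8.8 × (4.4284)^0.337
    = 8.8 × 1.6511 = 14.5301 m/s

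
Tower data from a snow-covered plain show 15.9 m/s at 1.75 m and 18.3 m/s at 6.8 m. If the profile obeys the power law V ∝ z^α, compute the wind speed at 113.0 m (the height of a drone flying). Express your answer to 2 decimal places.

24.48 m/s

First find α: α = ln(V₂/V₁)/ln(z₂/z₁) = ln(18.3/15.9)/ln(6.8/1.75) = 0.14058/1.35731 = 0.1036
Extrapolate from 6.8 m to 113.0 m: V₃ = 18.3 × (113.0/6.8)^0.1036 = 18.3 × 1.3379 = 24.4833 m/s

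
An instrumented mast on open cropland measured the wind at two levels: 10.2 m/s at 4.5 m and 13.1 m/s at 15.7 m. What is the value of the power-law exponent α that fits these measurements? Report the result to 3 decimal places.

Power law: V₂/V₁ = (z₂/z₁)^α ⇒ α = ln(V₂/V₁) / ln(z₂/z₁)
α = ln(13.1/10.2) / ln(15.7/4.5) = ln(1.2843) / ln(3.4889)
  = 0.25022 / 1.24958 = 0.20025

α ≈ 0.200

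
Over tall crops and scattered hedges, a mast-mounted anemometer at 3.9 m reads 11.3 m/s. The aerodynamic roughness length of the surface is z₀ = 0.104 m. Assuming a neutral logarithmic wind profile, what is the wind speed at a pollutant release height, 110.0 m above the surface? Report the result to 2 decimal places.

Log law: V(z) ∝ ln(z/z₀), so V₂/V₁ = ln(z₂/z₀) / ln(z₁/z₀).
ln(110.0/0.104) = 6.9638, ln(3.9/0.104) = 3.6243
V₂ = 11.3 × 6.9638/3.6243 = 11.3 × 1.9214 = 21.7119 m/s

21.71 m/s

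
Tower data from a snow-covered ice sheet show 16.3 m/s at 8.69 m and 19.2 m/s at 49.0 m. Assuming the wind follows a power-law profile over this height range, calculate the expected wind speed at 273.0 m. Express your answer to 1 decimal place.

First find α: α = ln(V₂/V₁)/ln(z₂/z₁) = ln(19.2/16.3)/ln(49.0/8.69) = 0.16375/1.72965 = 0.0947
Extrapolate from 49.0 m to 273.0 m: V₃ = 19.2 × (273.0/49.0)^0.0947 = 19.2 × 1.1766 = 22.5903 m/s

22.6 m/s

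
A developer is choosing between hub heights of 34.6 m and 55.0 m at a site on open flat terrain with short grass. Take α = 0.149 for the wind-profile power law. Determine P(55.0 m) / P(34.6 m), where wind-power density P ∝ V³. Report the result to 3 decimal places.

1.230

Speed ratio: V_B/V_A = (z_B/z_A)^α = (55.0/34.6)^0.149 = (1.5896)^0.149 = 1.07150
Power-density ratio: P_B/P_A = (V_B/V_A)³ = (1.07150)³ = 1.23020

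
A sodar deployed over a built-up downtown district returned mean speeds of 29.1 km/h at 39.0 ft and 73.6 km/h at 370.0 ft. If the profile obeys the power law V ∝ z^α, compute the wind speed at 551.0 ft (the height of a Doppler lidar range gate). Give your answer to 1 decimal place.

First find α: α = ln(V₂/V₁)/ln(z₂/z₁) = ln(73.6/29.1)/ln(370.0/39.0) = 0.92791/2.24994 = 0.4124
Extrapolate from 370.0 ft to 551.0 ft: V₃ = 73.6 × (551.0/370.0)^0.4124 = 73.6 × 1.1785 = 86.7371 km/h

86.7 km/h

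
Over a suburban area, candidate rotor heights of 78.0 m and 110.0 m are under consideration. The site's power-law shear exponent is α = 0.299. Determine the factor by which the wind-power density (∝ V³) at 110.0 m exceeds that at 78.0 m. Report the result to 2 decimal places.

Speed ratio: V_B/V_A = (z_B/z_A)^α = (110.0/78.0)^0.299 = (1.4103)^0.299 = 1.10826
Power-density ratio: P_B/P_A = (V_B/V_A)³ = (1.10826)³ = 1.36120

1.36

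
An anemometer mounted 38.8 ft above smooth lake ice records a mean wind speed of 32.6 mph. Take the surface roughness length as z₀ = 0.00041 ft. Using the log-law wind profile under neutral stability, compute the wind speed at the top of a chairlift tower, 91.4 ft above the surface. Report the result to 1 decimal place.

Log law: V(z) ∝ ln(z/z₀), so V₂/V₁ = ln(z₂/z₀) / ln(z₁/z₀).
ln(91.4/0.00041) = 12.3146, ln(38.8/0.00041) = 11.4578
V₂ = 32.6 × 12.3146/11.4578 = 32.6 × 1.0748 = 35.0379 mph

35.0 mph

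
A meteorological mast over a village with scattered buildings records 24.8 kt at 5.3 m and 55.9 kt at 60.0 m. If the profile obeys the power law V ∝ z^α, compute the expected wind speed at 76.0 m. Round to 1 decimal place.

60.5 kt

First find α: α = ln(V₂/V₁)/ln(z₂/z₁) = ln(55.9/24.8)/ln(60.0/5.3) = 0.81272/2.42664 = 0.3349
Extrapolate from 60.0 m to 76.0 m: V₃ = 55.9 × (76.0/60.0)^0.3349 = 55.9 × 1.0824 = 60.5055 kt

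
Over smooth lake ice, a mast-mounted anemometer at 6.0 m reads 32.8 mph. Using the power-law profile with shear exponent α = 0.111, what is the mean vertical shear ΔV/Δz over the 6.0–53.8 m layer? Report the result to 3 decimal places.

0.189 mph/m

Power law: V₂ = V₁ · (z₂/z₁)^α = 32.8 × (8.9667)^0.111 = 41.8423 mph
ΔV/Δz = (41.8423 − 32.8)/(53.8 − 6.0) = 9.0423/47.8000 = 0.18917 mph/m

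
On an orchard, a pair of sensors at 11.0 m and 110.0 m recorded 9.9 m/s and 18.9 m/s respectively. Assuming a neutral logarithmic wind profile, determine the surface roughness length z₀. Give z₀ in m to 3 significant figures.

z₀ ≈ 0.874 m

Log law: V(z) ∝ ln(z/z₀). With r = V₁/V₂ = 9.9/18.9 = 0.52381,
r · ln(z₂/z₀) = ln(z₁/z₀) ⇒ ln z₀ = (ln z₁ − r·ln z₂)/(1 − r)
ln z₀ = (2.39790 − 0.52381×4.70048) / 0.47619 = -0.1349
z₀ = exp(-0.1349) = 0.8738 m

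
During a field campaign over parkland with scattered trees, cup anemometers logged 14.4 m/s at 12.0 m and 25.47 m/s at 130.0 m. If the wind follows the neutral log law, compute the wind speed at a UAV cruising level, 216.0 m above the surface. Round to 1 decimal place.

Log law: V ∝ ln(z/z₀). From the pair, with r = V₁/V₂ = 0.56537,
ln z₀ = (ln z₁ − r·ln z₂)/(1 − r) = (2.4849 − 0.56537×4.8675)/0.43463 = -0.6144 → z₀ = 0.5409 m
V₃ = V₁ · ln(z₃/z₀)/ln(z₁/z₀) = 14.4 × 5.9897/3.0994 = 27.8290 m/s

27.8 m/s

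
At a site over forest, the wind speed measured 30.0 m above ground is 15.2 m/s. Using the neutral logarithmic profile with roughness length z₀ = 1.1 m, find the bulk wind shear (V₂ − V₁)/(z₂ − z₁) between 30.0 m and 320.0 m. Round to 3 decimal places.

0.038 m/s/m

Log law: V₂ = V₁ · ln(z₂/z₀)/ln(z₁/z₀) = 15.2 × 5.6730/3.3059 = 26.0837 m/s
ΔV/Δz = (26.0837 − 15.2)/(320.0 − 30.0) = 10.8837/290.0000 = 0.03753 m/s/m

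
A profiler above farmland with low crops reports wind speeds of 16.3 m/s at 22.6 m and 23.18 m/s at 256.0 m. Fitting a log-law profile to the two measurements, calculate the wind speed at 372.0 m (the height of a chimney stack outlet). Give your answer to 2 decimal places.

24.24 m/s

Log law: V ∝ ln(z/z₀). From the pair, with r = V₁/V₂ = 0.70319,
ln z₀ = (ln z₁ − r·ln z₂)/(1 − r) = (3.1179 − 0.70319×5.5452)/0.29681 = -2.6326 → z₀ = 0.07189 m
V₃ = V₁ · ln(z₃/z₀)/ln(z₁/z₀) = 16.3 × 8.5515/5.7506 = 24.2393 m/s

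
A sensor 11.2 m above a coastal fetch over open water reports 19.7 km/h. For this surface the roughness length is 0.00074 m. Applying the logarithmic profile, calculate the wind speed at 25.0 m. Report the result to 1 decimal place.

Log law: V(z) ∝ ln(z/z₀), so V₂/V₁ = ln(z₂/z₀) / ln(z₁/z₀).
ln(25.0/0.00074) = 10.4277, ln(11.2/0.00074) = 9.6248
V₂ = 19.7 × 10.4277/9.6248 = 19.7 × 1.0834 = 21.3435 km/h

21.3 km/h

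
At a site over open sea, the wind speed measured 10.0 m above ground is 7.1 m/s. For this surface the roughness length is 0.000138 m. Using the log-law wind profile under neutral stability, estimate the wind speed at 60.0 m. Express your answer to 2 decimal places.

8.24 m/s

Log law: V(z) ∝ ln(z/z₀), so V₂/V₁ = ln(z₂/z₀) / ln(z₁/z₀).
ln(60.0/0.000138) = 12.9826, ln(10.0/0.000138) = 11.1908
V₂ = 7.1 × 12.9826/11.1908 = 7.1 × 1.1601 = 8.2368 m/s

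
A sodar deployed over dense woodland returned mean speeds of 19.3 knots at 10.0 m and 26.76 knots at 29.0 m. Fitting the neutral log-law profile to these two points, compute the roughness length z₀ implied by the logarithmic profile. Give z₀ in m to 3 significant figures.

Log law: V(z) ∝ ln(z/z₀). With r = V₁/V₂ = 19.3/26.76 = 0.72123,
r · ln(z₂/z₀) = ln(z₁/z₀) ⇒ ln z₀ = (ln z₁ − r·ln z₂)/(1 − r)
ln z₀ = (2.30259 − 0.72123×3.36730) / 0.27877 = -0.4520
z₀ = exp(-0.4520) = 0.6364 m

z₀ ≈ 0.636 m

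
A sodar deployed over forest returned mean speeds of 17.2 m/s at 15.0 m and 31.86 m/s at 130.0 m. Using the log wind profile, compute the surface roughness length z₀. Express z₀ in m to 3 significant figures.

Log law: V(z) ∝ ln(z/z₀). With r = V₁/V₂ = 17.2/31.86 = 0.53986,
r · ln(z₂/z₀) = ln(z₁/z₀) ⇒ ln z₀ = (ln z₁ − r·ln z₂)/(1 − r)
ln z₀ = (2.70805 − 0.53986×4.86753) / 0.46014 = 0.1744
z₀ = exp(0.1744) = 1.191 m

z₀ ≈ 1.19 m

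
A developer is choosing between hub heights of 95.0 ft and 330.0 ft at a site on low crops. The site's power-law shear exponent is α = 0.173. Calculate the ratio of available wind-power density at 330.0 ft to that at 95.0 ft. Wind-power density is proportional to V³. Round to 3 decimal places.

1.908

Speed ratio: V_B/V_A = (z_B/z_A)^α = (330.0/95.0)^0.173 = (3.4737)^0.173 = 1.24039
Power-density ratio: P_B/P_A = (V_B/V_A)³ = (1.24039)³ = 1.90840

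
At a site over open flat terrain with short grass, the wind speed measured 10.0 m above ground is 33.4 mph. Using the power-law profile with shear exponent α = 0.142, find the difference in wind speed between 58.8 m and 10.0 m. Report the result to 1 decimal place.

Power law: V₂ = V₁ · (z₂/z₁)^α = 33.4 × (5.8800)^0.142 = 42.9534 mph
ΔV = 42.9534 − 33.4 = 9.5534 mph

9.6 mph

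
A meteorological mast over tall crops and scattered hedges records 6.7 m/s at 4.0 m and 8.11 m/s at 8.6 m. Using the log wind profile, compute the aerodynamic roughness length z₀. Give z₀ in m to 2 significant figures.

z₀ ≈ 0.11 m

Log law: V(z) ∝ ln(z/z₀). With r = V₁/V₂ = 6.7/8.11 = 0.82614,
r · ln(z₂/z₀) = ln(z₁/z₀) ⇒ ln z₀ = (ln z₁ − r·ln z₂)/(1 − r)
ln z₀ = (1.38629 − 0.82614×2.15176) / 0.17386 = -2.2510
z₀ = exp(-2.2510) = 0.1053 m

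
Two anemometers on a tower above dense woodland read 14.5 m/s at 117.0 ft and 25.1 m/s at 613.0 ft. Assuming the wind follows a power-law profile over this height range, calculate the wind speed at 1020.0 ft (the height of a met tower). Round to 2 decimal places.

First find α: α = ln(V₂/V₁)/ln(z₂/z₁) = ln(25.1/14.5)/ln(613.0/117.0) = 0.54872/1.65619 = 0.3313
Extrapolate from 613.0 ft to 1020.0 ft: V₃ = 25.1 × (1020.0/613.0)^0.3313 = 25.1 × 1.1838 = 29.7126 m/s

29.71 m/s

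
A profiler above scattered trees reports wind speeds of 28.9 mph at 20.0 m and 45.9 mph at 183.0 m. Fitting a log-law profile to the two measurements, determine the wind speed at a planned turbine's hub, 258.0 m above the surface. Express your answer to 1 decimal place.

48.5 mph

Log law: V ∝ ln(z/z₀). From the pair, with r = V₁/V₂ = 0.62963,
ln z₀ = (ln z₁ − r·ln z₂)/(1 − r) = (2.9957 − 0.62963×5.2095)/0.37037 = -0.7676 → z₀ = 0.4641 m
V₃ = V₁ · ln(z₃/z₀)/ln(z₁/z₀) = 28.9 × 6.3206/3.7634 = 48.5376 mph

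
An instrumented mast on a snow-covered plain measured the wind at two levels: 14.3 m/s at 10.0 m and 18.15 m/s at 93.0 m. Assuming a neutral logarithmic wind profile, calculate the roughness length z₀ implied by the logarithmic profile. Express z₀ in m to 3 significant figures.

z₀ ≈ 0.00253 m

Log law: V(z) ∝ ln(z/z₀). With r = V₁/V₂ = 14.3/18.15 = 0.78788,
r · ln(z₂/z₀) = ln(z₁/z₀) ⇒ ln z₀ = (ln z₁ − r·ln z₂)/(1 − r)
ln z₀ = (2.30259 − 0.78788×4.53260) / 0.21212 = -5.9803
z₀ = exp(-5.9803) = 0.002528 m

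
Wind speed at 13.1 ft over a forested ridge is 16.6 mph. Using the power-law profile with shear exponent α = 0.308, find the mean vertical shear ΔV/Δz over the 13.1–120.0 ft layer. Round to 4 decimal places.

Power law: V₂ = V₁ · (z₂/z₁)^α = 16.6 × (9.1603)^0.308 = 32.8380 mph
ΔV/Δz = (32.8380 − 16.6)/(120.0 − 13.1) = 16.2380/106.9000 = 0.15190 mph/ft

0.1519 mph/ft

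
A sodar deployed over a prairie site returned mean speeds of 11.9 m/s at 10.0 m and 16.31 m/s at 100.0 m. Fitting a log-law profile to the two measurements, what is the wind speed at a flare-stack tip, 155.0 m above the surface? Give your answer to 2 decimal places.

17.15 m/s

Log law: V ∝ ln(z/z₀). From the pair, with r = V₁/V₂ = 0.72961,
ln z₀ = (ln z₁ − r·ln z₂)/(1 − r) = (2.3026 − 0.72961×4.6052)/0.27039 = -3.9107 → z₀ = 0.02003 m
V₃ = V₁ · ln(z₃/z₀)/ln(z₁/z₀) = 11.9 × 8.9542/6.2133 = 17.1494 m/s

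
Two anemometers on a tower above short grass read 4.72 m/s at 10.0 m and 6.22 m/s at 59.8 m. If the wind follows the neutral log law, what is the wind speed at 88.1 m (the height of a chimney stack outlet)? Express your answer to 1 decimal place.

Log law: V ∝ ln(z/z₀). From the pair, with r = V₁/V₂ = 0.75884,
ln z₀ = (ln z₁ − r·ln z₂)/(1 − r) = (2.3026 − 0.75884×4.0910)/0.24116 = -3.3250 → z₀ = 0.03597 m
V₃ = V₁ · ln(z₃/z₀)/ln(z₁/z₀) = 4.72 × 7.8035/5.6276 = 6.5450 m/s

6.5 m/s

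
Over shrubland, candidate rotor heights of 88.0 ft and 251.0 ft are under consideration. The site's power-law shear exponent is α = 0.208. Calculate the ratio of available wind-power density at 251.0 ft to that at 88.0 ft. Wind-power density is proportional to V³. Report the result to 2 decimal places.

Speed ratio: V_B/V_A = (z_B/z_A)^α = (251.0/88.0)^0.208 = (2.8523)^0.208 = 1.24360
Power-density ratio: P_B/P_A = (V_B/V_A)³ = (1.24360)³ = 1.92327

1.92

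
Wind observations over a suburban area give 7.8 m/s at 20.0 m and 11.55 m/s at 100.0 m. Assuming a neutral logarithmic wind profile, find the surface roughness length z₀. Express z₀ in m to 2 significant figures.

z₀ ≈ 0.70 m

Log law: V(z) ∝ ln(z/z₀). With r = V₁/V₂ = 7.8/11.55 = 0.67532,
r · ln(z₂/z₀) = ln(z₁/z₀) ⇒ ln z₀ = (ln z₁ − r·ln z₂)/(1 − r)
ln z₀ = (2.99573 − 0.67532×4.60517) / 0.32468 = -0.3519
z₀ = exp(-0.3519) = 0.7034 m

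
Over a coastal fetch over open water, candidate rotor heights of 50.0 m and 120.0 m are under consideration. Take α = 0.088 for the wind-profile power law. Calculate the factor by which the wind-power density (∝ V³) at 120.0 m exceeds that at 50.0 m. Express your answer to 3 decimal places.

1.260

Speed ratio: V_B/V_A = (z_B/z_A)^α = (120.0/50.0)^0.088 = (2.4000)^0.088 = 1.08009
Power-density ratio: P_B/P_A = (V_B/V_A)³ = (1.08009)³ = 1.26002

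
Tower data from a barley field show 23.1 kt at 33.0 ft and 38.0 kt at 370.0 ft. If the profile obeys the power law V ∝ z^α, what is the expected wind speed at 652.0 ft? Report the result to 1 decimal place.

42.7 kt

First find α: α = ln(V₂/V₁)/ln(z₂/z₁) = ln(38.0/23.1)/ln(370.0/33.0) = 0.49775/2.41700 = 0.2059
Extrapolate from 370.0 ft to 652.0 ft: V₃ = 38.0 × (652.0/370.0)^0.2059 = 38.0 × 1.1238 = 42.7026 kt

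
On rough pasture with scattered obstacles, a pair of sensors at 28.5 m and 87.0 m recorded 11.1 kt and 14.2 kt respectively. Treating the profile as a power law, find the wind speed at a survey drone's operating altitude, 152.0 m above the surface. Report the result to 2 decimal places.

16.06 kt

First find α: α = ln(V₂/V₁)/ln(z₂/z₁) = ln(14.2/11.1)/ln(87.0/28.5) = 0.24630/1.11600 = 0.2207
Extrapolate from 87.0 m to 152.0 m: V₃ = 14.2 × (152.0/87.0)^0.2207 = 14.2 × 1.1310 = 16.0608 kt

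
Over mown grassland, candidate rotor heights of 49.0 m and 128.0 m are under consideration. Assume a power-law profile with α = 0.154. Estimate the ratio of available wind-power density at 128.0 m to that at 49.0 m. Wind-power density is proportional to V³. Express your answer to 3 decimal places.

1.558

Speed ratio: V_B/V_A = (z_B/z_A)^α = (128.0/49.0)^0.154 = (2.6122)^0.154 = 1.15936
Power-density ratio: P_B/P_A = (V_B/V_A)³ = (1.15936)³ = 1.55833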